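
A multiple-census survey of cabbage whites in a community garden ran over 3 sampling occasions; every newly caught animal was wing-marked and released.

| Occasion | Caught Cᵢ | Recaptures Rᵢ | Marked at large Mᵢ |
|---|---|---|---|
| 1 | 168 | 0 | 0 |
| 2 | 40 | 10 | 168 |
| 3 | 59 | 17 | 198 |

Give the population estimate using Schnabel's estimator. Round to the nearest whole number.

Σ MᵢCᵢ = 0·168 + 168·40 + 198·59 = 0 + 6720 + 11682 = 18402
Σ Rᵢ = 0 + 10 + 17 = 27
N̂ = 18402 / 27 ≈ 681.6 → 682

N ≈ 682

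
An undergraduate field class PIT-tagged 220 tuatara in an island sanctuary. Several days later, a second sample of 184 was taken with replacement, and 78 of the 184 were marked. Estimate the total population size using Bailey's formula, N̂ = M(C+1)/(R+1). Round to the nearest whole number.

N̂ = 220·(184+1)/(78+1) = 220·185/79 = 40700/79 ≈ 515.2 → 515

N ≈ 515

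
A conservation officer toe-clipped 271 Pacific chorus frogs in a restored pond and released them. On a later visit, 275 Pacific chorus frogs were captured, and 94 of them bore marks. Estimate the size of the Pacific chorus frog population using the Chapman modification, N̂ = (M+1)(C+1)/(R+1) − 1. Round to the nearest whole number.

N ≈ 789

N̂ = (271+1)(275+1)/(94+1) − 1 = 272·276/95 − 1
= 75072/95 − 1 ≈ 790.2 − 1 ≈ 789.2 → 789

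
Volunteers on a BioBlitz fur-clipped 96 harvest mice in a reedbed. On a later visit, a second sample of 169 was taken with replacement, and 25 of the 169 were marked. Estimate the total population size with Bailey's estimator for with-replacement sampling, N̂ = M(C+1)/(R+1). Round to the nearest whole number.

N̂ = 96·(169+1)/(25+1) = 96·170/26 = 16320/26 ≈ 627.7 → 628

N ≈ 628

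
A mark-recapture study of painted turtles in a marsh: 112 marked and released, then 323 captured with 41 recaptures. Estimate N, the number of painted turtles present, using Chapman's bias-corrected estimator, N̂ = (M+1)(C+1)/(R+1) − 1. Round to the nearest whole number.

N ≈ 871

N̂ = (112+1)(323+1)/(41+1) − 1 = 113·324/42 − 1
= 36612/42 − 1 ≈ 871.7 − 1 ≈ 870.7 → 871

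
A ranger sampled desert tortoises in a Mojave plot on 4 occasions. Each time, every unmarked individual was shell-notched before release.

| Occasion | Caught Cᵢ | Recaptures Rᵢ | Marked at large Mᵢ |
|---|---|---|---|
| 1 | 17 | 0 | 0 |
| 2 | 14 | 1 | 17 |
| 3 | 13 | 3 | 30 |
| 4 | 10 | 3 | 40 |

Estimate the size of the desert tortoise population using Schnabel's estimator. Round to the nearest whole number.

N ≈ 147

Σ MᵢCᵢ = 0·17 + 17·14 + 30·13 + 40·10 = 0 + 238 + 390 + 400 = 1028
Σ Rᵢ = 0 + 1 + 3 + 3 = 7
N̂ = 1028 / 7 ≈ 146.9 → 147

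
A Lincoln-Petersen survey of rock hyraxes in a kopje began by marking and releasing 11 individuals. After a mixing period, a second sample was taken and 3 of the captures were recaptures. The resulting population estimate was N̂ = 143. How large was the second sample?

C = 39

From N = M·C/R: C = N·R / M = 143·3 / 11 = 429 / 11 = 39.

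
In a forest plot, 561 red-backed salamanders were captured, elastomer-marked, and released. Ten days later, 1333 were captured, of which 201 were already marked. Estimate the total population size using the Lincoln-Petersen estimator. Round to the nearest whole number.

N ≈ 3720

N = (561 × 1333) / 201 = 747813 / 201 ≈ 3720.46 → 3720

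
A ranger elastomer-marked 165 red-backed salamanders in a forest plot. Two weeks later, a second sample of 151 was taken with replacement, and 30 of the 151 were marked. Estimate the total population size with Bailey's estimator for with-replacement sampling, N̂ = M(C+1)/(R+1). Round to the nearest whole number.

N ≈ 809

N̂ = 165·(151+1)/(30+1) = 165·152/31 = 25080/31 ≈ 809.0 → 809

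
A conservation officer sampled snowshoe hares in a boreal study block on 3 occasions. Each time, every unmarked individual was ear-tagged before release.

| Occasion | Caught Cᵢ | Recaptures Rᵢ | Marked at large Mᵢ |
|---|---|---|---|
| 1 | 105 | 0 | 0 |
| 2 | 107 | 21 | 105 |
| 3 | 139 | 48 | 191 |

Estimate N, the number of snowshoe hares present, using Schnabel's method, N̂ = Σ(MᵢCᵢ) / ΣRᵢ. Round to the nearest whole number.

N ≈ 548

Σ MᵢCᵢ = 0·105 + 105·107 + 191·139 = 0 + 11235 + 26549 = 37784
Σ Rᵢ = 0 + 21 + 48 = 69
N̂ = 37784 / 69 ≈ 547.6 → 548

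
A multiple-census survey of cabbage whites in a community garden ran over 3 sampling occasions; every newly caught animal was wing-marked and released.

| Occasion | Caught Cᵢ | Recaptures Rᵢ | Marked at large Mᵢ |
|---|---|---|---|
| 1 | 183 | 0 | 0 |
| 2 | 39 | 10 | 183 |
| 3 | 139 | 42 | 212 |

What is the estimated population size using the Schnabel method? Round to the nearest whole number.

N ≈ 704

Σ MᵢCᵢ = 0·183 + 183·39 + 212·139 = 0 + 7137 + 29468 = 36605
Σ Rᵢ = 0 + 10 + 42 = 52
N̂ = 36605 / 52 ≈ 703.9 → 704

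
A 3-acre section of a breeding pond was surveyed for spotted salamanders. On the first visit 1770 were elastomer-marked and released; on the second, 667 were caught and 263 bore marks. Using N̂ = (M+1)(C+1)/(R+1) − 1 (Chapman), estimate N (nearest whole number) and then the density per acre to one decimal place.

density ≈ 1493.3 spotted salamanders per acre

N̂ = 1771·668/264 − 1 = 1183028/264 − 1 ≈ 4480.2 → 4480
Density = N̂ / area = 4480 / 3 ≈ 1493.33 → 1493.3 per acre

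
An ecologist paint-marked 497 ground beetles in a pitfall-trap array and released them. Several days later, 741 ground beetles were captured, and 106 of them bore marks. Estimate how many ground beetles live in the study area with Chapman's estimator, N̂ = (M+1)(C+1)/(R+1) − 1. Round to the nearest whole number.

N ≈ 3452

N̂ = (497+1)(741+1)/(106+1) − 1 = 498·742/107 − 1
= 369516/107 − 1 ≈ 3453.4 − 1 ≈ 3452.4 → 3452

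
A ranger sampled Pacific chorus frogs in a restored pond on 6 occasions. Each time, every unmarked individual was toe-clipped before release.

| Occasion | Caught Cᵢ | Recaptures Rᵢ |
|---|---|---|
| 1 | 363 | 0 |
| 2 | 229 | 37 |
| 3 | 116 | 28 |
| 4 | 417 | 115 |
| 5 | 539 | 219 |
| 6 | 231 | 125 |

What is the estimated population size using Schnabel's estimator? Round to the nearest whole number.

N ≈ 2323

Marked at large before each occasion: Mᵢ = Σⱼ<ᵢ (Cⱼ − Rⱼ) → M1=0, M2=363, M3=555, M4=643, M5=945, M6=1265
Σ MᵢCᵢ = 0·363 + 363·229 + 555·116 + 643·417 + 945·539 + 1265·231 = 0 + 83127 + 64380 + 268131 + 509355 + 292215 = 1217208
Σ Rᵢ = 0 + 37 + 28 + 115 + 219 + 125 = 524
N̂ = 1217208 / 524 ≈ 2322.9 → 2323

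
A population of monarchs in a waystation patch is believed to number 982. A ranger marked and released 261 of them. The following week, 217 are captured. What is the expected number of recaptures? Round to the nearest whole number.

expected recaptures ≈ 58

Expected recaptures E[R] = M·C / N.
E[R] = 261 × 217 / 982 = 56637 / 982 ≈ 57.7 → 58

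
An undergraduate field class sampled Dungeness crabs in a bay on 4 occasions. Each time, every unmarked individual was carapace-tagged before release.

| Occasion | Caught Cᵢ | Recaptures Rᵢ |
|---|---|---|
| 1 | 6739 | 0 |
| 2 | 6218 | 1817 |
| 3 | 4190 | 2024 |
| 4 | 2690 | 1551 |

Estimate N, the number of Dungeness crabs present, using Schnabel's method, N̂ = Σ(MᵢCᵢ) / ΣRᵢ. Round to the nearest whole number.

Marked at large before each occasion: Mᵢ = Σⱼ<ᵢ (Cⱼ − Rⱼ) → M1=0, M2=6739, M3=11140, M4=13306
Σ MᵢCᵢ = 0·6739 + 6739·6218 + 11140·4190 + 13306·2690 = 0 + 41903102 + 46676600 + 35793140 = 124372842
Σ Rᵢ = 0 + 1817 + 2024 + 1551 = 5392
N̂ = 124372842 / 5392 ≈ 23066.2 → 23066

N ≈ 23,066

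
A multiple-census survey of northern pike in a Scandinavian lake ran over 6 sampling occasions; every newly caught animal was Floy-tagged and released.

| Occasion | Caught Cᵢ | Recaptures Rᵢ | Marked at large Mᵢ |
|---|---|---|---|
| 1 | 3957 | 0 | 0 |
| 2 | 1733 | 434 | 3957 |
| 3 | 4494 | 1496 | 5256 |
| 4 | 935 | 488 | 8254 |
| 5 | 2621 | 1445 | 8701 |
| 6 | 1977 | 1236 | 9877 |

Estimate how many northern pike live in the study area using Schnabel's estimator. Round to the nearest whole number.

N ≈ 15,793

Σ MᵢCᵢ = 0·3957 + 3957·1733 + 5256·4494 + 8254·935 + 8701·2621 + 9877·1977 = 0 + 6857481 + 23620464 + 7717490 + 22805321 + 19526829 = 80527585
Σ Rᵢ = 0 + 434 + 1496 + 488 + 1445 + 1236 = 5099
N̂ = 80527585 / 5099 ≈ 15792.8 → 15793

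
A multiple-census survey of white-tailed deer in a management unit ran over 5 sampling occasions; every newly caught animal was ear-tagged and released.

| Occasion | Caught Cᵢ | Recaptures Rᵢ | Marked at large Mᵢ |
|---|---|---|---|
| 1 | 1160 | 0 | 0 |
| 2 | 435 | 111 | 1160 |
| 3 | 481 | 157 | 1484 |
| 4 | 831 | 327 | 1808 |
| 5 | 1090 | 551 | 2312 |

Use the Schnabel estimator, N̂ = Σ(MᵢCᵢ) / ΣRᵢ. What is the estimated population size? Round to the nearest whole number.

Σ MᵢCᵢ = 0·1160 + 1160·435 + 1484·481 + 1808·831 + 2312·1090 = 0 + 504600 + 713804 + 1502448 + 2520080 = 5240932
Σ Rᵢ = 0 + 111 + 157 + 327 + 551 = 1146
N̂ = 5240932 / 1146 ≈ 4573.2 → 4573

N ≈ 4573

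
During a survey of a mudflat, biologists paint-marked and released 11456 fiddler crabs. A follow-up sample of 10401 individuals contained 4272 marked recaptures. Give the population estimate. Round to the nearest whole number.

If marked individuals mix randomly, R/C ≈ M/N, giving N ≈ M·C/R.
N = (11456 × 10401) / 4272 = 119153856 / 4272 ≈ 27891.8 → 27892

N ≈ 27,892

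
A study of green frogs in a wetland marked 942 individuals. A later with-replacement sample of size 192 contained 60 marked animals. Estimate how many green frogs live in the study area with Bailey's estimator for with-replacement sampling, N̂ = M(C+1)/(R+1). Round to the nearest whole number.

N ≈ 2980

N̂ = 942·(192+1)/(60+1) = 942·193/61 = 181806/61 ≈ 2980.4 → 2980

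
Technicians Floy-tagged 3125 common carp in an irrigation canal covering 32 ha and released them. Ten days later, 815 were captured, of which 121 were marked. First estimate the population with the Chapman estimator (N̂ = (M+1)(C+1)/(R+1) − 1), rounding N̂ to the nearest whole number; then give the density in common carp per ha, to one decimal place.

density ≈ 653.3 common carp per ha

N̂ = 3126·816/122 − 1 = 2550816/122 − 1 ≈ 20907.3 → 20907
Density = N̂ / area = 20907 / 32 ≈ 653.34 → 653.3 per ha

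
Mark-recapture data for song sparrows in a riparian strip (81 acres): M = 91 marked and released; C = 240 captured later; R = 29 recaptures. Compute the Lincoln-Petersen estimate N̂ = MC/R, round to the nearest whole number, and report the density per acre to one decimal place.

density ≈ 9.3 song sparrows per acre

N̂ = 91·240/29 = 21840/29 ≈ 753.1 → 753
Density = N̂ / area = 753 / 81 ≈ 9.30 → 9.3 per acre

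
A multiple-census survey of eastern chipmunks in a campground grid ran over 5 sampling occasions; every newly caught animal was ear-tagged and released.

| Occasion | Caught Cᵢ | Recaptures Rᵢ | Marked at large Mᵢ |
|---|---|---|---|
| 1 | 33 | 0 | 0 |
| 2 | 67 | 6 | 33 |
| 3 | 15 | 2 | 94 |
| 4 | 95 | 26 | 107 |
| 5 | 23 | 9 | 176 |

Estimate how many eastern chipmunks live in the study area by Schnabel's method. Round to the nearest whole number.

Σ MᵢCᵢ = 0·33 + 33·67 + 94·15 + 107·95 + 176·23 = 0 + 2211 + 1410 + 10165 + 4048 = 17834
Σ Rᵢ = 0 + 6 + 2 + 26 + 9 = 43
N̂ = 17834 / 43 ≈ 414.7 → 415

N ≈ 415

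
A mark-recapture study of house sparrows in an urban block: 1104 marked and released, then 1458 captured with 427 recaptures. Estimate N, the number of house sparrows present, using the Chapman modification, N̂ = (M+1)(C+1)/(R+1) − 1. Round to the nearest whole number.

N ≈ 3766

N̂ = (1104+1)(1458+1)/(427+1) − 1 = 1105·1459/428 − 1
= 1612195/428 − 1 ≈ 3766.8 − 1 ≈ 3765.8 → 3766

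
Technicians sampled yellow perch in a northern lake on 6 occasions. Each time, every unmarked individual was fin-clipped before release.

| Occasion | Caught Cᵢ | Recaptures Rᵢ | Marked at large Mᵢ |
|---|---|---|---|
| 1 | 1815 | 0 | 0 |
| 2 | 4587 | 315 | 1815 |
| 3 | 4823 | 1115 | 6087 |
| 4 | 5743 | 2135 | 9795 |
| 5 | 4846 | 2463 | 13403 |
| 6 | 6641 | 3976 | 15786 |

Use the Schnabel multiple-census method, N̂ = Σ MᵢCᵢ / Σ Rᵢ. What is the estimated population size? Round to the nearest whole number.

Σ MᵢCᵢ = 0·1815 + 1815·4587 + 6087·4823 + 9795·5743 + 13403·4846 + 15786·6641 = 0 + 8325405 + 29357601 + 56252685 + 64950938 + 104834826 = 263721455
Σ Rᵢ = 0 + 315 + 1115 + 2135 + 2463 + 3976 = 10004
N̂ = 263721455 / 10004 ≈ 26361.6 → 26362

N ≈ 26,362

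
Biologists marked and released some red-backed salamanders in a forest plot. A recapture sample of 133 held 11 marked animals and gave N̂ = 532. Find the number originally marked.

M = 44

From N = M·C/R: M = N·R / C = 532·11 / 133 = 5852 / 133 = 44.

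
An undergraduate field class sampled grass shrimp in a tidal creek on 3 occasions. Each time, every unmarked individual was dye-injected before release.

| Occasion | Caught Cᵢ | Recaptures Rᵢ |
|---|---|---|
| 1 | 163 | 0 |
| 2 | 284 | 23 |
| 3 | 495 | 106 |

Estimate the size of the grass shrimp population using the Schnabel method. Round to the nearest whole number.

N ≈ 1986

Marked at large before each occasion: Mᵢ = Σⱼ<ᵢ (Cⱼ − Rⱼ) → M1=0, M2=163, M3=424
Σ MᵢCᵢ = 0·163 + 163·284 + 424·495 = 0 + 46292 + 209880 = 256172
Σ Rᵢ = 0 + 23 + 106 = 129
N̂ = 256172 / 129 ≈ 1985.8 → 1986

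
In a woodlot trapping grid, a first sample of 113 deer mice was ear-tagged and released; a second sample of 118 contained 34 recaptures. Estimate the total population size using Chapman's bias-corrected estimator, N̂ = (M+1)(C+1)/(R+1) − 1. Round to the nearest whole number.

N ≈ 387

N̂ = (113+1)(118+1)/(34+1) − 1 = 114·119/35 − 1
= 13566/35 − 1 ≈ 387.6 − 1 ≈ 386.6 → 387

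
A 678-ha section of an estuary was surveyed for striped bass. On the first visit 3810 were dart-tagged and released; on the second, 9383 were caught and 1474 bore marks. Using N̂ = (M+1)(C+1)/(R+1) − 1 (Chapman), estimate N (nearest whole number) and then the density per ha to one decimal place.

density ≈ 35.8 striped bass per ha

N̂ = 3811·9384/1475 − 1 = 35762424/1475 − 1 ≈ 24244.7 → 24245
Density = N̂ / area = 24245 / 678 ≈ 35.76 → 35.8 per ha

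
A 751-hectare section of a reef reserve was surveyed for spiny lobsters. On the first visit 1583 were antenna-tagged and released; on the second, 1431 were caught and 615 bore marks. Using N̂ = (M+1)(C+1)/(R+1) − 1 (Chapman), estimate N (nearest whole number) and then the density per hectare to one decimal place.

density ≈ 4.9 spiny lobsters per hectare

N̂ = 1584·1432/616 − 1 = 2268288/616 − 1 ≈ 3681.3 → 3681
Density = N̂ / area = 3681 / 751 ≈ 4.90 → 4.9 per hectare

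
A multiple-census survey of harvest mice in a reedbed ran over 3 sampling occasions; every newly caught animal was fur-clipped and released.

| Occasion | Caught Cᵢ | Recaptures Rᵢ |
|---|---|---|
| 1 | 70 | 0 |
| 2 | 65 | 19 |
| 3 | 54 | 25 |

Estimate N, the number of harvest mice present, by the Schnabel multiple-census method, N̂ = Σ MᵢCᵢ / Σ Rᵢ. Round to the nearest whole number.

N ≈ 246

Marked at large before each occasion: Mᵢ = Σⱼ<ᵢ (Cⱼ − Rⱼ) → M1=0, M2=70, M3=116
Σ MᵢCᵢ = 0·70 + 70·65 + 116·54 = 0 + 4550 + 6264 = 10814
Σ Rᵢ = 0 + 19 + 25 = 44
N̂ = 10814 / 44 ≈ 245.8 → 246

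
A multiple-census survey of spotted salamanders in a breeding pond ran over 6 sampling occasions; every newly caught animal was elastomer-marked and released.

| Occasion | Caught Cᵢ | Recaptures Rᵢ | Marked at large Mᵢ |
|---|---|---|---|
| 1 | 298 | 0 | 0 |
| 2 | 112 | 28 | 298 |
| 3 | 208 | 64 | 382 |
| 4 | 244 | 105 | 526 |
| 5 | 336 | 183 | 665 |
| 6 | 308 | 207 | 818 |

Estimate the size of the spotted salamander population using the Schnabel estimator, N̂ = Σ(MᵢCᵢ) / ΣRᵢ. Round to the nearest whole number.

Σ MᵢCᵢ = 0·298 + 298·112 + 382·208 + 526·244 + 665·336 + 818·308 = 0 + 33376 + 79456 + 128344 + 223440 + 251944 = 716560
Σ Rᵢ = 0 + 28 + 64 + 105 + 183 + 207 = 587
N̂ = 716560 / 587 ≈ 1220.7 → 1221

N ≈ 1221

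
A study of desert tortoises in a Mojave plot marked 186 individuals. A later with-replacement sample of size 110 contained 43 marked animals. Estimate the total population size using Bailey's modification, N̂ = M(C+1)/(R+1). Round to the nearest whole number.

N ≈ 469

N̂ = 186·(110+1)/(43+1) = 186·111/44 = 20646/44 ≈ 469.2 → 469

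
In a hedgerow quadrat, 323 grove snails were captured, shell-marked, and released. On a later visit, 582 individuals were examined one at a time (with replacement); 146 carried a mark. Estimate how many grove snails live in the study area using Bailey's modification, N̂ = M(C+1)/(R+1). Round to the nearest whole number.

N ≈ 1281

N̂ = 323·(582+1)/(146+1) = 323·583/147 = 188309/147 ≈ 1281.0 → 1281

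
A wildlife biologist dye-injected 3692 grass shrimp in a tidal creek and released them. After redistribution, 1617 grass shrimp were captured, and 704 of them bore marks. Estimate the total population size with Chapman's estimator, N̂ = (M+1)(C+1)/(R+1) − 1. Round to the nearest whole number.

N̂ = (3692+1)(1617+1)/(704+1) − 1 = 3693·1618/705 − 1
= 5975274/705 − 1 ≈ 8475.6 − 1 ≈ 8474.6 → 8475

N ≈ 8475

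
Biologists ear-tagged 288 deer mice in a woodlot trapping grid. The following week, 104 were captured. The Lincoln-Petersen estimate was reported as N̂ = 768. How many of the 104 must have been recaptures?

R = 39

From N = M·C/R: R = M·C / N = 288·104 / 768 = 29952 / 768 = 39.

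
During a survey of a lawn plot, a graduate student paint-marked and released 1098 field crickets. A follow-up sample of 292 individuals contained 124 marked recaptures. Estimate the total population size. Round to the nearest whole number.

N ≈ 2586

If marked individuals mix randomly, R/C ≈ M/N, giving N ≈ M·C/R.
N = (1098 × 292) / 124 = 320616 / 124 ≈ 2585.6 → 2586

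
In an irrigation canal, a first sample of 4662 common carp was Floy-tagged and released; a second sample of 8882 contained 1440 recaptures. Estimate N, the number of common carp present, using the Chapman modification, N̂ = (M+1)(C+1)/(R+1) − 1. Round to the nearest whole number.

N̂ = (4662+1)(8882+1)/(1440+1) − 1 = 4663·8883/1441 − 1
= 41421429/1441 − 1 ≈ 28744.9 − 1 ≈ 28743.9 → 28744

N ≈ 28,744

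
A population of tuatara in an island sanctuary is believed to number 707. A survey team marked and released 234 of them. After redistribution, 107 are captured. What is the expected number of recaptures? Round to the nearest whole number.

The marked fraction of the population is 234/707, so in a sample of 107 expect C·(M/N) marked.
E[R] = 234 × 107 / 707 = 25038 / 707 ≈ 35.4 → 35

expected recaptures ≈ 35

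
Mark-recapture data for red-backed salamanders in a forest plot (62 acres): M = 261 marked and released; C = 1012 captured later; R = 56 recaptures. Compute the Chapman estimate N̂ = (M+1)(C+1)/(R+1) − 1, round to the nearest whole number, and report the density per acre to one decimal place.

N̂ = 262·1013/57 − 1 = 265406/57 − 1 ≈ 4655.2 → 4655
Density = N̂ / area = 4655 / 62 ≈ 75.08 → 75.1 per acre

density ≈ 75.1 red-backed salamanders per acre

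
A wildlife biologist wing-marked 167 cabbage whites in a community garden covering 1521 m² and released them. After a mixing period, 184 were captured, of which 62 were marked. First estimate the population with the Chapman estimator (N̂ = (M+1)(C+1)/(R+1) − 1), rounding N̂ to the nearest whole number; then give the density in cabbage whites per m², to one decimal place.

density ≈ 0.3 cabbage whites per m²

N̂ = 168·185/63 − 1 = 31080/63 − 1 ≈ 492.3 → 492
Density = N̂ / area = 492 / 1521 ≈ 0.32 → 0.3 per m²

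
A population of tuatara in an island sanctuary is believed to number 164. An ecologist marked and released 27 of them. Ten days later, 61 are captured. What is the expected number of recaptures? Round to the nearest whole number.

The marked fraction of the population is 27/164, so in a sample of 61 expect C·(M/N) marked.
E[R] = 27 × 61 / 164 = 1647 / 164 ≈ 10.0 → 10

expected recaptures ≈ 10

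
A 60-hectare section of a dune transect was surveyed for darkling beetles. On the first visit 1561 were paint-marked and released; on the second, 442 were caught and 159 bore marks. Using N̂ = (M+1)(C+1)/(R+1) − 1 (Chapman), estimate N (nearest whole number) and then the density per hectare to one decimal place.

N̂ = 1562·443/160 − 1 = 691966/160 − 1 ≈ 4323.8 → 4324
Density = N̂ / area = 4324 / 60 ≈ 72.07 → 72.1 per hectare

density ≈ 72.1 darkling beetles per hectare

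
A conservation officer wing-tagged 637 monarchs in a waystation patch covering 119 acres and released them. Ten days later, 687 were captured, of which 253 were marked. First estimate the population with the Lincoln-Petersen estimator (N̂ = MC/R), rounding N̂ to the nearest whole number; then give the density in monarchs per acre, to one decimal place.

N̂ = 637·687/253 = 437619/253 ≈ 1729.7 → 1730
Density = N̂ / area = 1730 / 119 ≈ 14.54 → 14.5 per acre

density ≈ 14.5 monarchs per acre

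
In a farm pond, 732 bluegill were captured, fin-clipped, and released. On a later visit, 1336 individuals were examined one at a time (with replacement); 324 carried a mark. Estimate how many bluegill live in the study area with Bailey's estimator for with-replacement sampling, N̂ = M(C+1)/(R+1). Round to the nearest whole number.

N̂ = 732·(1336+1)/(324+1) = 732·1337/325 = 978684/325 ≈ 3011.3 → 3011

N ≈ 3011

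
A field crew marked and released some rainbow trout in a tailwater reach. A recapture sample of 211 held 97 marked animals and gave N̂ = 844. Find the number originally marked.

M = 388

From N = M·C/R: M = N·R / C = 844·97 / 211 = 81868 / 211 = 388.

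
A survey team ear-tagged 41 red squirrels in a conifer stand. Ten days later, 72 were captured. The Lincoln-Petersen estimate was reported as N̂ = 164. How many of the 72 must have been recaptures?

R = 18

From N = M·C/R: R = M·C / N = 41·72 / 164 = 2952 / 164 = 18.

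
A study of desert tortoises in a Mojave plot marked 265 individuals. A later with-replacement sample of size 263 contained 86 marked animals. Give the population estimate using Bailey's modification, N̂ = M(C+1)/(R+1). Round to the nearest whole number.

N ≈ 804

N̂ = 265·(263+1)/(86+1) = 265·264/87 = 69960/87 ≈ 804.1 → 804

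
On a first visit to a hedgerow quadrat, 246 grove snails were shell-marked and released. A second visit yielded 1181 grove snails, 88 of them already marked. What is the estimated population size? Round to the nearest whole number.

N ≈ 3301

N = (246 × 1181) / 88 = 290526 / 88 ≈ 3301.4 → 3301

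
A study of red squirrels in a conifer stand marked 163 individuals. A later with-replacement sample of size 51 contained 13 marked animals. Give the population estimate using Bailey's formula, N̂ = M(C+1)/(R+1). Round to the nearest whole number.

N̂ = 163·(51+1)/(13+1) = 163·52/14 = 8476/14 ≈ 605.4 → 605

N ≈ 605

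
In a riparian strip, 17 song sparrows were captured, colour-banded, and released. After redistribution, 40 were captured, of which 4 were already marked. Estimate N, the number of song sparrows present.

N = (17 × 40) / 4 = 680 / 4 = 170

N = 170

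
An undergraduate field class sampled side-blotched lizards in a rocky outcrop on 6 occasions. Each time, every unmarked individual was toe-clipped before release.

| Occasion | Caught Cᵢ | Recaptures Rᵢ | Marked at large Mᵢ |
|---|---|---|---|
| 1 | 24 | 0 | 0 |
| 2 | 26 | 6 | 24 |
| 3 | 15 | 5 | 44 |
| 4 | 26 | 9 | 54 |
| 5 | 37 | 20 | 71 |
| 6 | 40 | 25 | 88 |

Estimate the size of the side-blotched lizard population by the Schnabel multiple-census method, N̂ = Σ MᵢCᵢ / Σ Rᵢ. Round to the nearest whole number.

N ≈ 136

Σ MᵢCᵢ = 0·24 + 24·26 + 44·15 + 54·26 + 71·37 + 88·40 = 0 + 624 + 660 + 1404 + 2627 + 3520 = 8835
Σ Rᵢ = 0 + 6 + 5 + 9 + 20 + 25 = 65
N̂ = 8835 / 65 ≈ 135.9 → 136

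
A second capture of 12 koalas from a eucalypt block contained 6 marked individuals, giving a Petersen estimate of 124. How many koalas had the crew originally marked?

From N = M·C/R: M = N·R / C = 124·6 / 12 = 744 / 12 = 62.

M = 62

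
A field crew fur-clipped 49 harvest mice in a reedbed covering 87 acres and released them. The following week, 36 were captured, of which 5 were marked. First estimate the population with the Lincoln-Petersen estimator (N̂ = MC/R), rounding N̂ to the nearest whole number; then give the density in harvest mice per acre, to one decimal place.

N̂ = 49·36/5 = 1764/5 ≈ 352.8 → 353
Density = N̂ / area = 353 / 87 ≈ 4.06 → 4.1 per acre

density ≈ 4.1 harvest mice per acre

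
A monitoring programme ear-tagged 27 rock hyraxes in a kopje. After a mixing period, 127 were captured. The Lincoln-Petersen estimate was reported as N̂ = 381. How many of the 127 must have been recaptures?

R = 9

From N = M·C/R: R = M·C / N = 27·127 / 381 = 3429 / 381 = 9.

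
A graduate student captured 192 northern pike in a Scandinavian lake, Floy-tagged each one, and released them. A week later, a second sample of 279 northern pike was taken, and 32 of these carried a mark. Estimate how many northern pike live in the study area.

N = (192 × 279) / 32 = 53568 / 32 = 1674

N = 1674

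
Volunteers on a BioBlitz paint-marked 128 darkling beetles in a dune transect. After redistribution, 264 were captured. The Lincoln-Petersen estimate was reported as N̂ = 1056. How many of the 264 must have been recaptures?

From N = M·C/R: R = M·C / N = 128·264 / 1056 = 33792 / 1056 = 32.

R = 32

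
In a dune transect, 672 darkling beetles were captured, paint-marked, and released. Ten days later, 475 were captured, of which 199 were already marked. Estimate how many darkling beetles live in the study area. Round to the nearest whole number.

N ≈ 1604

The marked fraction in the recapture sample should equal the marked fraction in the population: 199/475 = 672/N.
N = (672 × 475) / 199 = 319200 / 199 ≈ 1604.0 → 1604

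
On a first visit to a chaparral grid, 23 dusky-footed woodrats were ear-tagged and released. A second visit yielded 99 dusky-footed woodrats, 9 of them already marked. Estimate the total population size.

N = (23 × 99) / 9 = 2277 / 9 = 253

N = 253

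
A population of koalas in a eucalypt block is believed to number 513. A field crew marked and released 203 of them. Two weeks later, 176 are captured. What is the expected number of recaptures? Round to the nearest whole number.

expected recaptures ≈ 70

The marked fraction of the population is 203/513, so in a sample of 176 expect C·(M/N) marked.
E[R] = 203 × 176 / 513 = 35728 / 513 ≈ 69.6 → 70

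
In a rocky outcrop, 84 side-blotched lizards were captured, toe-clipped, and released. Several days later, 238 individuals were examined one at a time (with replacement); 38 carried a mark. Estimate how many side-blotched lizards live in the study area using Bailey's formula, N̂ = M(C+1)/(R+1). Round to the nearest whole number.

N̂ = 84·(238+1)/(38+1) = 84·239/39 = 20076/39 ≈ 514.8 → 515

N ≈ 515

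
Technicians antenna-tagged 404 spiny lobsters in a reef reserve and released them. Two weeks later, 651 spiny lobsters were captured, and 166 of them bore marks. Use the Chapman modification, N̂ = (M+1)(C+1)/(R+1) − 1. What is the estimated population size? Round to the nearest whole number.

N̂ = (404+1)(651+1)/(166+1) − 1 = 405·652/167 − 1
= 264060/167 − 1 ≈ 1581.2 − 1 ≈ 1580.2 → 1580

N ≈ 1580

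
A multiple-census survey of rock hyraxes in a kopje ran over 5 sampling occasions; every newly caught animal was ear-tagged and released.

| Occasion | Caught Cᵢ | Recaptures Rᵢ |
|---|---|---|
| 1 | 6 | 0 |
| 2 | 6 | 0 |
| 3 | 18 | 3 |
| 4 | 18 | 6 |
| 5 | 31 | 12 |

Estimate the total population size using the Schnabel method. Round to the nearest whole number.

N ≈ 93

Marked at large before each occasion: Mᵢ = Σⱼ<ᵢ (Cⱼ − Rⱼ) → M1=0, M2=6, M3=12, M4=27, M5=39
Σ MᵢCᵢ = 0·6 + 6·6 + 12·18 + 27·18 + 39·31 = 0 + 36 + 216 + 486 + 1209 = 1947
Σ Rᵢ = 0 + 0 + 3 + 6 + 12 = 21
N̂ = 1947 / 21 ≈ 92.7 → 93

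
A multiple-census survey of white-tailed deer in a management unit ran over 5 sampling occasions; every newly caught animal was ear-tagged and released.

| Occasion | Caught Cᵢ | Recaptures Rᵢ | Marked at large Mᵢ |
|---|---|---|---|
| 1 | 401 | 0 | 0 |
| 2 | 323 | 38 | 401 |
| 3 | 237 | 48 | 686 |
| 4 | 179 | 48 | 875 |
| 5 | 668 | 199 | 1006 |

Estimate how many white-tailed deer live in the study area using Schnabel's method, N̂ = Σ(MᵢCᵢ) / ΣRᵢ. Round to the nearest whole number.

N ≈ 3366

Σ MᵢCᵢ = 0·401 + 401·323 + 686·237 + 875·179 + 1006·668 = 0 + 129523 + 162582 + 156625 + 672008 = 1120738
Σ Rᵢ = 0 + 38 + 48 + 48 + 199 = 333
N̂ = 1120738 / 333 ≈ 3365.6 → 3366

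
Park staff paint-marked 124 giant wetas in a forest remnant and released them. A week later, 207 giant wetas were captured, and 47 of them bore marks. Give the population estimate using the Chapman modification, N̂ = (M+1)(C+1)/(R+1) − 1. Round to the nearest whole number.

N̂ = (124+1)(207+1)/(47+1) − 1 = 125·208/48 − 1
= 26000/48 − 1 ≈ 541.7 − 1 ≈ 540.7 → 541

N ≈ 541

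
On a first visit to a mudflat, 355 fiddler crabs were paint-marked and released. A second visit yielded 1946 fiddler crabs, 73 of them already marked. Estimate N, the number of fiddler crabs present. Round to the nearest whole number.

N ≈ 9463

N = (355 × 1946) / 73 = 690830 / 73 ≈ 9463.4 → 9463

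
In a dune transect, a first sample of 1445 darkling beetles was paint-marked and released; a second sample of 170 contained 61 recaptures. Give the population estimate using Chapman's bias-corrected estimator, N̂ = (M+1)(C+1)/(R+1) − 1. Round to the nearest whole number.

N̂ = (1445+1)(170+1)/(61+1) − 1 = 1446·171/62 − 1
= 247266/62 − 1 ≈ 3988.2 − 1 ≈ 3987.2 → 3987

N ≈ 3987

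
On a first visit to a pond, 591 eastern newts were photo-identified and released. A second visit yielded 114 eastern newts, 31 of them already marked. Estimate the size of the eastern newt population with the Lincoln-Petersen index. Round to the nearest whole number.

N = (591 × 114) / 31 = 67374 / 31 ≈ 2173.4 → 2173

N ≈ 2173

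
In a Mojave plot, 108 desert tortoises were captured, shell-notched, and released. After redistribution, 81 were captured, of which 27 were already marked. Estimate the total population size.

N = 324

Lincoln-Petersen assumes M/N = R/C, so N = M·C / R.
N = (108 × 81) / 27 = 8748 / 27 = 324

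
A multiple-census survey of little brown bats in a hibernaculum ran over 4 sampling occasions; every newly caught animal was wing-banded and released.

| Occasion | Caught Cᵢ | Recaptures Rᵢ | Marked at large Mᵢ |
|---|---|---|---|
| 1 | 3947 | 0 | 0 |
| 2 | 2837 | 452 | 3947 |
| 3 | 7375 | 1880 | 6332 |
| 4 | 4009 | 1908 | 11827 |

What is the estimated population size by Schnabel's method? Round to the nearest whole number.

Σ MᵢCᵢ = 0·3947 + 3947·2837 + 6332·7375 + 11827·4009 = 0 + 11197639 + 46698500 + 47414443 = 105310582
Σ Rᵢ = 0 + 452 + 1880 + 1908 = 4240
N̂ = 105310582 / 4240 ≈ 24837.4 → 24837

N ≈ 24,837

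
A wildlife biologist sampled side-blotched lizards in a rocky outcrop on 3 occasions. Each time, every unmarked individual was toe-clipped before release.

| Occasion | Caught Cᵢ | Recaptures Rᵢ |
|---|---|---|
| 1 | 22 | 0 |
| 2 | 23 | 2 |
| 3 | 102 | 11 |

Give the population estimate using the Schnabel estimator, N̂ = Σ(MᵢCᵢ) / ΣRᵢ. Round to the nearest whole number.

Marked at large before each occasion: Mᵢ = Σⱼ<ᵢ (Cⱼ − Rⱼ) → M1=0, M2=22, M3=43
Σ MᵢCᵢ = 0·22 + 22·23 + 43·102 = 0 + 506 + 4386 = 4892
Σ Rᵢ = 0 + 2 + 11 = 13
N̂ = 4892 / 13 ≈ 376.3 → 376

N ≈ 376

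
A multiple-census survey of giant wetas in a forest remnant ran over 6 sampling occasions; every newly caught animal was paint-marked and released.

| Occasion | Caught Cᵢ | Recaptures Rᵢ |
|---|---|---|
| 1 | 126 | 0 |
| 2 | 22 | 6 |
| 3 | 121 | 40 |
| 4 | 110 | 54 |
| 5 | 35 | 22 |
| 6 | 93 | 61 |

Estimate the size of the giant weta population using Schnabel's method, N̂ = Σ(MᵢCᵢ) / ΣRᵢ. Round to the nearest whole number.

N ≈ 445

Marked at large before each occasion: Mᵢ = Σⱼ<ᵢ (Cⱼ − Rⱼ) → M1=0, M2=126, M3=142, M4=223, M5=279, M6=292
Σ MᵢCᵢ = 0·126 + 126·22 + 142·121 + 223·110 + 279·35 + 292·93 = 0 + 2772 + 17182 + 24530 + 9765 + 27156 = 81405
Σ Rᵢ = 0 + 6 + 40 + 54 + 22 + 61 = 183
N̂ = 81405 / 183 ≈ 444.8 → 445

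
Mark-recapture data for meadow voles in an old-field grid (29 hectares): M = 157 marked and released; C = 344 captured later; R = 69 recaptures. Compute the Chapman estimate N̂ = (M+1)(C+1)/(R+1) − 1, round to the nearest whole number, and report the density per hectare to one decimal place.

N̂ = 158·345/70 − 1 = 54510/70 − 1 ≈ 777.7 → 778
Density = N̂ / area = 778 / 29 ≈ 26.83 → 26.8 per hectare

density ≈ 26.8 meadow voles per hectare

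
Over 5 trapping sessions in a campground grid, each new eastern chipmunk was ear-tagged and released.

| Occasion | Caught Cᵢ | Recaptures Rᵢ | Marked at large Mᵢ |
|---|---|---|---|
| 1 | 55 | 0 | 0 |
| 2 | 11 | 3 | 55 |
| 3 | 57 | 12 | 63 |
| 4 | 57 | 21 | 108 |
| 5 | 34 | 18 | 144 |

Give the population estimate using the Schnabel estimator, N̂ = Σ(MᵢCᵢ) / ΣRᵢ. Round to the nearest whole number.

Σ MᵢCᵢ = 0·55 + 55·11 + 63·57 + 108·57 + 144·34 = 0 + 605 + 3591 + 6156 + 4896 = 15248
Σ Rᵢ = 0 + 3 + 12 + 21 + 18 = 54
N̂ = 15248 / 54 ≈ 282.4 → 282

N ≈ 282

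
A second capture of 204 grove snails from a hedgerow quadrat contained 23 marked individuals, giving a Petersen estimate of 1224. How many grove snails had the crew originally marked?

From N = M·C/R: M = N·R / C = 1224·23 / 204 = 28152 / 204 = 138.

M = 138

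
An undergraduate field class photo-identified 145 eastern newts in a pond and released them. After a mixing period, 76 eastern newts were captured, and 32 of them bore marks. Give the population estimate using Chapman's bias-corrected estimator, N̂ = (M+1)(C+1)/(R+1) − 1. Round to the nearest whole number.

N̂ = (145+1)(76+1)/(32+1) − 1 = 146·77/33 − 1
= 11242/33 − 1 ≈ 340.7 − 1 ≈ 339.7 → 340

N ≈ 340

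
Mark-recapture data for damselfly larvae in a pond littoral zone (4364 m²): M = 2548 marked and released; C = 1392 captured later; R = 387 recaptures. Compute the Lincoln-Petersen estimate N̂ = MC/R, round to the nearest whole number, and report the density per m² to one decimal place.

N̂ = 2548·1392/387 = 3546816/387 ≈ 9164.9 → 9165
Density = N̂ / area = 9165 / 4364 ≈ 2.10 → 2.1 per m²

density ≈ 2.1 damselfly larvae per m²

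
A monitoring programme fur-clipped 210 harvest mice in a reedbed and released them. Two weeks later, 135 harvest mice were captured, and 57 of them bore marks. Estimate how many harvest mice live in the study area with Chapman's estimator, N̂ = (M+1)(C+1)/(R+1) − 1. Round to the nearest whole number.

N̂ = (210+1)(135+1)/(57+1) − 1 = 211·136/58 − 1
= 28696/58 − 1 ≈ 494.8 − 1 ≈ 493.8 → 494

N ≈ 494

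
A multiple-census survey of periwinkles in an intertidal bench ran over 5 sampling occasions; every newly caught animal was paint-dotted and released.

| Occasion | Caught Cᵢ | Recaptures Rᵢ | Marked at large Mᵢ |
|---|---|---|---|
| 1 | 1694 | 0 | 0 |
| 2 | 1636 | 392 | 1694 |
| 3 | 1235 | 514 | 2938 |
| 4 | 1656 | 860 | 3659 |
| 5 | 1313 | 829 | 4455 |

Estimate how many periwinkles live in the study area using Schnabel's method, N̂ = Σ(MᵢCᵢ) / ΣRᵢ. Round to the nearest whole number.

Σ MᵢCᵢ = 0·1694 + 1694·1636 + 2938·1235 + 3659·1656 + 4455·1313 = 0 + 2771384 + 3628430 + 6059304 + 5849415 = 18308533
Σ Rᵢ = 0 + 392 + 514 + 860 + 829 = 2595
N̂ = 18308533 / 2595 ≈ 7055.3 → 7055

N ≈ 7055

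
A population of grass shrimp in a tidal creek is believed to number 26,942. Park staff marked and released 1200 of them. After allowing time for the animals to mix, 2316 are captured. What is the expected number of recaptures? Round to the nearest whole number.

expected recaptures ≈ 103

Expected recaptures E[R] = M·C / N.
E[R] = 1200 × 2316 / 26942 = 2779200 / 26942 ≈ 103.2 → 103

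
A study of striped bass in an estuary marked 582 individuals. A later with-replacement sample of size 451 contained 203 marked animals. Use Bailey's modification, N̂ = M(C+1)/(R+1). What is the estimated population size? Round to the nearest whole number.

N ≈ 1290

N̂ = 582·(451+1)/(203+1) = 582·452/204 = 263064/204 ≈ 1289.5 → 1290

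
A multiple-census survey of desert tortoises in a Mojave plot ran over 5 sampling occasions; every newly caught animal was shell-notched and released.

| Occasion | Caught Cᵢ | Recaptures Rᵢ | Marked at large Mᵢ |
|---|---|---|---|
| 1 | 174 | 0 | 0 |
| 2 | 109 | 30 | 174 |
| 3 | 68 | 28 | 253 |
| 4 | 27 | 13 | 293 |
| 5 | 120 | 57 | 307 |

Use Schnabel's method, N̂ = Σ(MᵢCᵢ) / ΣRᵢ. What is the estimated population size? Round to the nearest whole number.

N ≈ 632

Σ MᵢCᵢ = 0·174 + 174·109 + 253·68 + 293·27 + 307·120 = 0 + 18966 + 17204 + 7911 + 36840 = 80921
Σ Rᵢ = 0 + 30 + 28 + 13 + 57 = 128
N̂ = 80921 / 128 ≈ 632.2 → 632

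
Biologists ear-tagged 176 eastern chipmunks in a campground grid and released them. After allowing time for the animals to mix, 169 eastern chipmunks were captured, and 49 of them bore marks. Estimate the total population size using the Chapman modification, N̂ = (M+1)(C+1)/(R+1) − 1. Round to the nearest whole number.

N̂ = (176+1)(169+1)/(49+1) − 1 = 177·170/50 − 1
= 30090/50 − 1 ≈ 601.8 − 1 ≈ 600.8 → 601

N ≈ 601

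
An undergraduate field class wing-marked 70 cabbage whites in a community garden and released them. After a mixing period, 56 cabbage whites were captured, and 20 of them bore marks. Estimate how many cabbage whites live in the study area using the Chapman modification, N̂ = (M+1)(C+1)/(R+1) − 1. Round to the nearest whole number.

N ≈ 192

N̂ = (70+1)(56+1)/(20+1) − 1 = 71·57/21 − 1
= 4047/21 − 1 ≈ 192.7 − 1 ≈ 191.7 → 192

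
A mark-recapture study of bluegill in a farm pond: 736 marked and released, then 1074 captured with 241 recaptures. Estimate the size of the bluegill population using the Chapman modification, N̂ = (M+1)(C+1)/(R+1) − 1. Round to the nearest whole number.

N̂ = (736+1)(1074+1)/(241+1) − 1 = 737·1075/242 − 1
= 792275/242 − 1 ≈ 3273.9 − 1 ≈ 3272.9 → 3273

N ≈ 3273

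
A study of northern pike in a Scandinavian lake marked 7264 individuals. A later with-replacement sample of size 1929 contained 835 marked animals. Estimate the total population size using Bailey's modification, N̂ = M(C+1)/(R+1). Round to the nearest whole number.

N̂ = 7264·(1929+1)/(835+1) = 7264·1930/836 = 14019520/836 ≈ 16769.8 → 16770

N ≈ 16,770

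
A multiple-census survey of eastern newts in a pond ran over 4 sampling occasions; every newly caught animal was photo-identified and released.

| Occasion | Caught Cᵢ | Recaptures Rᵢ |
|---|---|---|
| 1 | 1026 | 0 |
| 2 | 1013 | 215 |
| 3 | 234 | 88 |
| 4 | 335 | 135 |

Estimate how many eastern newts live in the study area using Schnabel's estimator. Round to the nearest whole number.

Marked at large before each occasion: Mᵢ = Σⱼ<ᵢ (Cⱼ − Rⱼ) → M1=0, M2=1026, M3=1824, M4=1970
Σ MᵢCᵢ = 0·1026 + 1026·1013 + 1824·234 + 1970·335 = 0 + 1039338 + 426816 + 659950 = 2126104
Σ Rᵢ = 0 + 215 + 88 + 135 = 438
N̂ = 2126104 / 438 ≈ 4854.1 → 4854

N ≈ 4854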